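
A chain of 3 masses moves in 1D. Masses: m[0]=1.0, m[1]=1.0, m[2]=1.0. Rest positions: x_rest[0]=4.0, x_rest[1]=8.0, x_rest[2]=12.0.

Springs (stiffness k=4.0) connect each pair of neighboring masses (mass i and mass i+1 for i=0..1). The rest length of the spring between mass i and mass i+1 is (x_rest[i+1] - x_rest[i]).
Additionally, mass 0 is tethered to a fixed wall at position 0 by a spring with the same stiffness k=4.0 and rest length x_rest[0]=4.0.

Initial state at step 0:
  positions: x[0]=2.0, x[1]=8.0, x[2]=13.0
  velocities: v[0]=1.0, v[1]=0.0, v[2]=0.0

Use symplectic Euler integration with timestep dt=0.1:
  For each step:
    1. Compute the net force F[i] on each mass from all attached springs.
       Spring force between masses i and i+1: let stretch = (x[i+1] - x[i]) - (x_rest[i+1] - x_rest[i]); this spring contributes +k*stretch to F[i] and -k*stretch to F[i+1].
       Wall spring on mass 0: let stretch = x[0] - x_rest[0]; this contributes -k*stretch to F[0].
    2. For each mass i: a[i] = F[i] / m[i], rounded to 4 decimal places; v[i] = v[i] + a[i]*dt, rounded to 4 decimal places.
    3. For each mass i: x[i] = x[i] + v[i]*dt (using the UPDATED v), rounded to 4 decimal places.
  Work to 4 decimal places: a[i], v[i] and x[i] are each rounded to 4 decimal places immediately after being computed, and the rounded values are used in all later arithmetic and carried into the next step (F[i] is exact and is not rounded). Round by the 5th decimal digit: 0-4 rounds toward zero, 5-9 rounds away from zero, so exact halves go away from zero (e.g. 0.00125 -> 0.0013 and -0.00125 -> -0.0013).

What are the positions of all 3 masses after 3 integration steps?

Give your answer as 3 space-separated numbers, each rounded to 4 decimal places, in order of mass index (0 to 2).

Answer: 3.1583 7.8141 12.7605

Derivation:
Step 0: x=[2.0000 8.0000 13.0000] v=[1.0000 0.0000 0.0000]
Step 1: x=[2.2600 7.9600 12.9600] v=[2.6000 -0.4000 -0.4000]
Step 2: x=[2.6576 7.8920 12.8800] v=[3.9760 -0.6800 -0.8000]
Step 3: x=[3.1583 7.8141 12.7605] v=[5.0067 -0.7786 -1.1952]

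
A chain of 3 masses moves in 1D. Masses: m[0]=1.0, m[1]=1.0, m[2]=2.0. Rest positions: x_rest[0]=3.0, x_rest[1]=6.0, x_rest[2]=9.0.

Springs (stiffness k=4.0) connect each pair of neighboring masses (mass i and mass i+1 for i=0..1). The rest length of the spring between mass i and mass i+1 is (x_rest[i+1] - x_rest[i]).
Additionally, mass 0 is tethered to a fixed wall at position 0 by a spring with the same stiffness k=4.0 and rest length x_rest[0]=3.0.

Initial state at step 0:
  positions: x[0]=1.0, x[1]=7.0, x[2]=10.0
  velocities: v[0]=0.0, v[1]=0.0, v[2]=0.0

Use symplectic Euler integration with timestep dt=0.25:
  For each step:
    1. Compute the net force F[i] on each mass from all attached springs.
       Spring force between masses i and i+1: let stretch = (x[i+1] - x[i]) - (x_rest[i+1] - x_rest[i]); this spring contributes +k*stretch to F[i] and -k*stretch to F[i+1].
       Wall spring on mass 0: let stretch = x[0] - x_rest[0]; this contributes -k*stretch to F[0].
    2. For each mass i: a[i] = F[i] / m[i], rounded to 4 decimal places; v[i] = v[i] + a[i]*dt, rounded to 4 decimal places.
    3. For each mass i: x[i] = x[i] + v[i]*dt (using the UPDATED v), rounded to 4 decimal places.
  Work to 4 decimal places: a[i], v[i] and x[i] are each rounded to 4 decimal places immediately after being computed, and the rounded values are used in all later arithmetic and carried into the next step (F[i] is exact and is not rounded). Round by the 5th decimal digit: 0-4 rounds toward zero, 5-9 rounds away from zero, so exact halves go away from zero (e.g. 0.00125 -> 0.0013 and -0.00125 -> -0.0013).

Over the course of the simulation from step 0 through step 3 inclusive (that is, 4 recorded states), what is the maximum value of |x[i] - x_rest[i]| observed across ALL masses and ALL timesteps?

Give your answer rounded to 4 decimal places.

Step 0: x=[1.0000 7.0000 10.0000] v=[0.0000 0.0000 0.0000]
Step 1: x=[2.2500 6.2500 10.0000] v=[5.0000 -3.0000 0.0000]
Step 2: x=[3.9375 5.4375 9.9063] v=[6.7500 -3.2500 -0.3750]
Step 3: x=[5.0156 5.3672 9.6290] v=[4.3125 -0.2812 -1.1094]
Max displacement = 2.0156

Answer: 2.0156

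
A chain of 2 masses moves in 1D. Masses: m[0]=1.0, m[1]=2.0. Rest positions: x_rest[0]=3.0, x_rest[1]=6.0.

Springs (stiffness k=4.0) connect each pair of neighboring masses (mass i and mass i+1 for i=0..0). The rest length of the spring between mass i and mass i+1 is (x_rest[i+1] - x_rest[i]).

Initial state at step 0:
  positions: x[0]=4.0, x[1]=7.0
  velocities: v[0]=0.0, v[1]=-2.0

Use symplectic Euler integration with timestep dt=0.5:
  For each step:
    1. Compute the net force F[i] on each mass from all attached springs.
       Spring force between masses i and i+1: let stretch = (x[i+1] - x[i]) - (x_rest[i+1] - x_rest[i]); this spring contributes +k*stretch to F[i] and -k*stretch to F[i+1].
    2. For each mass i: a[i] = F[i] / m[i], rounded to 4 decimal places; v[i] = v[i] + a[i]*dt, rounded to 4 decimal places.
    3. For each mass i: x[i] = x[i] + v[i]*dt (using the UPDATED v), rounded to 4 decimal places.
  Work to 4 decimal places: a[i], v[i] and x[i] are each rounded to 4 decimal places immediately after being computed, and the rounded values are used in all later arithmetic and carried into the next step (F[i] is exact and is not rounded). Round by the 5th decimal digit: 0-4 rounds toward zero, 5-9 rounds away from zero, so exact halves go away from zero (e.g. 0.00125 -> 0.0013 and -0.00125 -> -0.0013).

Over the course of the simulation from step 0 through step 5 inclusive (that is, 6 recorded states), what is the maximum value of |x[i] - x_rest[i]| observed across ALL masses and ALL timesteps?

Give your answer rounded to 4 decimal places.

Answer: 2.4375

Derivation:
Step 0: x=[4.0000 7.0000] v=[0.0000 -2.0000]
Step 1: x=[4.0000 6.0000] v=[0.0000 -2.0000]
Step 2: x=[3.0000 5.5000] v=[-2.0000 -1.0000]
Step 3: x=[1.5000 5.2500] v=[-3.0000 -0.5000]
Step 4: x=[0.7500 4.6250] v=[-1.5000 -1.2500]
Step 5: x=[0.8750 3.5625] v=[0.2500 -2.1250]
Max displacement = 2.4375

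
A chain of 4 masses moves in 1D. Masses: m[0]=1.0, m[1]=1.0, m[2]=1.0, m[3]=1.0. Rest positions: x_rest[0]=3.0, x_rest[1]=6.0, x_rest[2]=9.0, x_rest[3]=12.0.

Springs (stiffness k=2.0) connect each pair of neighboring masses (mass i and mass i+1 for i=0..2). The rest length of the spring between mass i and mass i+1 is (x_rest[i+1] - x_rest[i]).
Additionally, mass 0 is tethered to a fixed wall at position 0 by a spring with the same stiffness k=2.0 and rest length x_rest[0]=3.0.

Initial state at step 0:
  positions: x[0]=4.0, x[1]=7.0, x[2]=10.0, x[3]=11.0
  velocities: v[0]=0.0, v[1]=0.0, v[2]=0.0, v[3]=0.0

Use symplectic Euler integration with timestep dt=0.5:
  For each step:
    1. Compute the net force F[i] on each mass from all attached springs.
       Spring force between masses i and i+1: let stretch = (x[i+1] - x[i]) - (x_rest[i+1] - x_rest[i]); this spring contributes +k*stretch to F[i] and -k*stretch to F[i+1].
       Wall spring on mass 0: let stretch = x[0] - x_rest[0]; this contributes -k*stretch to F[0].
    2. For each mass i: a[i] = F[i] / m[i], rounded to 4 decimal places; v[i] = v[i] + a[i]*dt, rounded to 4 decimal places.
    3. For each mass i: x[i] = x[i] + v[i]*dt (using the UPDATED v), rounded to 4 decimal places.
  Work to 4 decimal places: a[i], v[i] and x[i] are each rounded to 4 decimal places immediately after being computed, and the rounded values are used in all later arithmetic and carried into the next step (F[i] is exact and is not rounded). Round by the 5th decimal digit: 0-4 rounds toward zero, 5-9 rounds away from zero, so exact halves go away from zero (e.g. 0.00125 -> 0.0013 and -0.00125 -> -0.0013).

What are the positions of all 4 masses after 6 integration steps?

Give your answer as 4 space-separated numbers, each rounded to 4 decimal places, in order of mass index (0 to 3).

Answer: 2.4688 6.5469 8.7032 12.0626

Derivation:
Step 0: x=[4.0000 7.0000 10.0000 11.0000] v=[0.0000 0.0000 0.0000 0.0000]
Step 1: x=[3.5000 7.0000 9.0000 12.0000] v=[-1.0000 0.0000 -2.0000 2.0000]
Step 2: x=[3.0000 6.2500 8.5000 13.0000] v=[-1.0000 -1.5000 -1.0000 2.0000]
Step 3: x=[2.6250 5.0000 9.1250 13.2500] v=[-0.7500 -2.5000 1.2500 0.5000]
Step 4: x=[2.1250 4.6250 9.7500 12.9375] v=[-1.0000 -0.7500 1.2500 -0.6250]
Step 5: x=[1.8125 5.5625 9.4063 12.5313] v=[-0.6250 1.8750 -0.6875 -0.8125]
Step 6: x=[2.4688 6.5469 8.7032 12.0626] v=[1.3125 1.9688 -1.4063 -0.9375]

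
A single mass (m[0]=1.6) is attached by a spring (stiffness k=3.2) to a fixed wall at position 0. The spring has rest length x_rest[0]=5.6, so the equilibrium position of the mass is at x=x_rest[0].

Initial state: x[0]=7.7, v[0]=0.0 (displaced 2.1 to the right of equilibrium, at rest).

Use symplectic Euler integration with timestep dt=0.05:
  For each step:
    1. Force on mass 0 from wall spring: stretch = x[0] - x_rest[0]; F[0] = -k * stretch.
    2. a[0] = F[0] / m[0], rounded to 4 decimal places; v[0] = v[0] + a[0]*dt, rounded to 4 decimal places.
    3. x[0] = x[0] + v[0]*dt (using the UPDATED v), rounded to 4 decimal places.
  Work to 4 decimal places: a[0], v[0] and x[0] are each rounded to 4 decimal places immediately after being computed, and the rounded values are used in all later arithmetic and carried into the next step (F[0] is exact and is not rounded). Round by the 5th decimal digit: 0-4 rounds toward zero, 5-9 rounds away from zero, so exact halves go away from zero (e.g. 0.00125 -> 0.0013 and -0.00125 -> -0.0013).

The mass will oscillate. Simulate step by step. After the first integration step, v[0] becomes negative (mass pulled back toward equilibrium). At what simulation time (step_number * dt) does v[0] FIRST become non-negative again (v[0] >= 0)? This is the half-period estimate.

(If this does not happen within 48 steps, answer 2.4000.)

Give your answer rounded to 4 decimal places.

Answer: 2.2500

Derivation:
Step 0: x=[7.7000] v=[0.0000]
Step 1: x=[7.6895] v=[-0.2100]
Step 2: x=[7.6686] v=[-0.4190]
Step 3: x=[7.6373] v=[-0.6259]
Step 4: x=[7.5958] v=[-0.8296]
Step 5: x=[7.5443] v=[-1.0292]
Step 6: x=[7.4831] v=[-1.2236]
Step 7: x=[7.4125] v=[-1.4119]
Step 8: x=[7.3328] v=[-1.5932]
Step 9: x=[7.2445] v=[-1.7665]
Step 10: x=[7.1480] v=[-1.9310]
Step 11: x=[7.0437] v=[-2.0858]
Step 12: x=[6.9322] v=[-2.2302]
Step 13: x=[6.8140] v=[-2.3634]
Step 14: x=[6.6898] v=[-2.4848]
Step 15: x=[6.5601] v=[-2.5938]
Step 16: x=[6.4256] v=[-2.6898]
Step 17: x=[6.2870] v=[-2.7724]
Step 18: x=[6.1449] v=[-2.8411]
Step 19: x=[6.0001] v=[-2.8956]
Step 20: x=[5.8533] v=[-2.9356]
Step 21: x=[5.7053] v=[-2.9609]
Step 22: x=[5.5567] v=[-2.9714]
Step 23: x=[5.4083] v=[-2.9671]
Step 24: x=[5.2609] v=[-2.9479]
Step 25: x=[5.1152] v=[-2.9140]
Step 26: x=[4.9719] v=[-2.8655]
Step 27: x=[4.8318] v=[-2.8027]
Step 28: x=[4.6955] v=[-2.7259]
Step 29: x=[4.5637] v=[-2.6355]
Step 30: x=[4.4371] v=[-2.5319]
Step 31: x=[4.3163] v=[-2.4156]
Step 32: x=[4.2019] v=[-2.2872]
Step 33: x=[4.0945] v=[-2.1474]
Step 34: x=[3.9947] v=[-1.9969]
Step 35: x=[3.9029] v=[-1.8364]
Step 36: x=[3.8196] v=[-1.6667]
Step 37: x=[3.7452] v=[-1.4887]
Step 38: x=[3.6800] v=[-1.3032]
Step 39: x=[3.6244] v=[-1.1112]
Step 40: x=[3.5787] v=[-0.9136]
Step 41: x=[3.5431] v=[-0.7115]
Step 42: x=[3.5178] v=[-0.5058]
Step 43: x=[3.5029] v=[-0.2976]
Step 44: x=[3.4985] v=[-0.0879]
Step 45: x=[3.5046] v=[0.1223]
First v>=0 after going negative at step 45, time=2.2500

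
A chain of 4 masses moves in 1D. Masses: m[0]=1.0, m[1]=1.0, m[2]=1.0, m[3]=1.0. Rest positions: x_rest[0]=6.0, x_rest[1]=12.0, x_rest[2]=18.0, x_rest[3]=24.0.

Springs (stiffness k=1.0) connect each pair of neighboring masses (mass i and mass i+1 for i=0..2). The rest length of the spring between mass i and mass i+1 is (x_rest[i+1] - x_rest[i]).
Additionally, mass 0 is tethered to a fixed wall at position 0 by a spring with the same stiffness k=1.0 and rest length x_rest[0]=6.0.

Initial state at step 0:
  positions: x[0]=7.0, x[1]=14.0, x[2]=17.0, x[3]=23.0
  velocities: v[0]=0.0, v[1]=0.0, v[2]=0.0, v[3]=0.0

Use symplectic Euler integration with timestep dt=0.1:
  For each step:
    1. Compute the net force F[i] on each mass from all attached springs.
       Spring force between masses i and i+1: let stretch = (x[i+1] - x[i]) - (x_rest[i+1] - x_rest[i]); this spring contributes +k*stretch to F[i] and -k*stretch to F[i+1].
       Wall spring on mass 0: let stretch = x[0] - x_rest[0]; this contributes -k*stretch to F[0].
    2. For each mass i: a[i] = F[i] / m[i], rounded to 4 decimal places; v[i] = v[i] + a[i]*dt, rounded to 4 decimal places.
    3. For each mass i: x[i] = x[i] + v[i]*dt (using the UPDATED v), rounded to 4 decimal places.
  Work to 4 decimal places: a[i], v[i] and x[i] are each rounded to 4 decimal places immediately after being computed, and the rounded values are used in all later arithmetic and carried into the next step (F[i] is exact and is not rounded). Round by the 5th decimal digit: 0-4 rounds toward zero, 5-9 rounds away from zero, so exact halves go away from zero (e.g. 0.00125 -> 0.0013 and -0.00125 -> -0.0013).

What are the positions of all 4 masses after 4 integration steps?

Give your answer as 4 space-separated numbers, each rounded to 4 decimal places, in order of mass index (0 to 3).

Answer: 6.9941 13.6163 17.2852 23.0044

Derivation:
Step 0: x=[7.0000 14.0000 17.0000 23.0000] v=[0.0000 0.0000 0.0000 0.0000]
Step 1: x=[7.0000 13.9600 17.0300 23.0000] v=[0.0000 -0.4000 0.3000 0.0000]
Step 2: x=[6.9996 13.8811 17.0890 23.0003] v=[-0.0040 -0.7890 0.5900 0.0030]
Step 3: x=[6.9980 13.7655 17.1750 23.0015] v=[-0.0158 -1.1564 0.8603 0.0119]
Step 4: x=[6.9941 13.6163 17.2852 23.0044] v=[-0.0389 -1.4922 1.1020 0.0293]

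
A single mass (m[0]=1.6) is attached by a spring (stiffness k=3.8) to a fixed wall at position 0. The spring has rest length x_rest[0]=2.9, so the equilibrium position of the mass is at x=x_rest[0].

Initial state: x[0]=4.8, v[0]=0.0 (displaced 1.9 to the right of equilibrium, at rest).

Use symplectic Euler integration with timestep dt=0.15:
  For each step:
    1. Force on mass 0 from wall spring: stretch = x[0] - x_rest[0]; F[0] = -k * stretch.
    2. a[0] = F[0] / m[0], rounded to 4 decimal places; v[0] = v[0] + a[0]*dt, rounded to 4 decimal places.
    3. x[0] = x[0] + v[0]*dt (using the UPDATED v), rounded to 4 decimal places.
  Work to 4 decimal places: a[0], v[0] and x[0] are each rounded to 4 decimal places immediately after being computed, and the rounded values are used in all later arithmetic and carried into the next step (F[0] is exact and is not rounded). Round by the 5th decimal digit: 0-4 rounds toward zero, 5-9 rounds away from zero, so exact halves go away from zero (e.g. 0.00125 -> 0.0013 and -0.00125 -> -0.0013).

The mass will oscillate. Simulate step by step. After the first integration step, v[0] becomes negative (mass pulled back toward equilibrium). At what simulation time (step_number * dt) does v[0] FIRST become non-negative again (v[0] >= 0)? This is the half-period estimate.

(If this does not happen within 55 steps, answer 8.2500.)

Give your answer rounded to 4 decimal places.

Step 0: x=[4.8000] v=[0.0000]
Step 1: x=[4.6985] v=[-0.6769]
Step 2: x=[4.5009] v=[-1.3176]
Step 3: x=[4.2177] v=[-1.8879]
Step 4: x=[3.8641] v=[-2.3573]
Step 5: x=[3.4590] v=[-2.7008]
Step 6: x=[3.0240] v=[-2.8999]
Step 7: x=[2.5824] v=[-2.9441]
Step 8: x=[2.1578] v=[-2.8310]
Step 9: x=[1.7728] v=[-2.5666]
Step 10: x=[1.4481] v=[-2.1650]
Step 11: x=[1.2009] v=[-1.6478]
Step 12: x=[1.0445] v=[-1.0425]
Step 13: x=[0.9873] v=[-0.3815]
Step 14: x=[1.0323] v=[0.2999]
First v>=0 after going negative at step 14, time=2.1000

Answer: 2.1000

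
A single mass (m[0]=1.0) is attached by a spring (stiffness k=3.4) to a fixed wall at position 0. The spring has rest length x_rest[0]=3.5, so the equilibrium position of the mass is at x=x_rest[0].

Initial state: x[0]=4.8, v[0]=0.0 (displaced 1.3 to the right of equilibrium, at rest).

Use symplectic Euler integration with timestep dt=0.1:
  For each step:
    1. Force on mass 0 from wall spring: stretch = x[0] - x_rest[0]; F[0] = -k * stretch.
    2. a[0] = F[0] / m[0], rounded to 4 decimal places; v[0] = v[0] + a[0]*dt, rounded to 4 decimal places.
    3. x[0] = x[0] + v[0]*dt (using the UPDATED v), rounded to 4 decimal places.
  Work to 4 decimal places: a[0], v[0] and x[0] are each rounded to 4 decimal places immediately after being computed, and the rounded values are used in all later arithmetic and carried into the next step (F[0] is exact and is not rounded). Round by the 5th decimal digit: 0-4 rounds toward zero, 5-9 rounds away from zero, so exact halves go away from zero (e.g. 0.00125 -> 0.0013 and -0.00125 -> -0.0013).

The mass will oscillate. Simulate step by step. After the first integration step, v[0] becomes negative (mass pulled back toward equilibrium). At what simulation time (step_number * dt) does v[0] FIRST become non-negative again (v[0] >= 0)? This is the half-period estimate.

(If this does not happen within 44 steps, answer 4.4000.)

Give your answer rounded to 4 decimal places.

Answer: 1.8000

Derivation:
Step 0: x=[4.8000] v=[0.0000]
Step 1: x=[4.7558] v=[-0.4420]
Step 2: x=[4.6689] v=[-0.8690]
Step 3: x=[4.5423] v=[-1.2664]
Step 4: x=[4.3802] v=[-1.6208]
Step 5: x=[4.1882] v=[-1.9201]
Step 6: x=[3.9728] v=[-2.1541]
Step 7: x=[3.7413] v=[-2.3149]
Step 8: x=[3.5016] v=[-2.3969]
Step 9: x=[3.2619] v=[-2.3974]
Step 10: x=[3.0303] v=[-2.3165]
Step 11: x=[2.8146] v=[-2.1568]
Step 12: x=[2.6222] v=[-1.9238]
Step 13: x=[2.4597] v=[-1.6254]
Step 14: x=[2.3325] v=[-1.2717]
Step 15: x=[2.2450] v=[-0.8748]
Step 16: x=[2.2002] v=[-0.4481]
Step 17: x=[2.1996] v=[-0.0062]
Step 18: x=[2.2432] v=[0.4359]
First v>=0 after going negative at step 18, time=1.8000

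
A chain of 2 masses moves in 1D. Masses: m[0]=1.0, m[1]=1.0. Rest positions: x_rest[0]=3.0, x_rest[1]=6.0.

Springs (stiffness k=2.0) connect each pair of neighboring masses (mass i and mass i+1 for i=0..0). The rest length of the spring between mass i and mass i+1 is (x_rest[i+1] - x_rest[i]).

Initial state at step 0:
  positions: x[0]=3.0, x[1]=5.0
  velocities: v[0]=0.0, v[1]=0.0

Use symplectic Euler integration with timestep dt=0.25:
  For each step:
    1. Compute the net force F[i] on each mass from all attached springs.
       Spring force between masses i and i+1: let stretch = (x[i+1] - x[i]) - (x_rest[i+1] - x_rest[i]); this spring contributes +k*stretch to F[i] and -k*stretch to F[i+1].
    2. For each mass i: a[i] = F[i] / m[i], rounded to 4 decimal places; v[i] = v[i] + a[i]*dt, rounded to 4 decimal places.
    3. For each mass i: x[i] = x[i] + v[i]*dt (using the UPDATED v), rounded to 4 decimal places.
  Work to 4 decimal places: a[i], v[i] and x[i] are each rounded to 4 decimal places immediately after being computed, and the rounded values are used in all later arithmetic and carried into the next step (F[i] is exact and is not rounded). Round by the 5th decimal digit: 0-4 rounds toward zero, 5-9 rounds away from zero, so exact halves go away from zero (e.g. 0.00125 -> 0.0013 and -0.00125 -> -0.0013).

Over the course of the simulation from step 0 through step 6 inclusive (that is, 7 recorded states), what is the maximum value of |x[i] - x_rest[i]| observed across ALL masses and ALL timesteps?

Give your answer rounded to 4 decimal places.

Answer: 1.0110

Derivation:
Step 0: x=[3.0000 5.0000] v=[0.0000 0.0000]
Step 1: x=[2.8750 5.1250] v=[-0.5000 0.5000]
Step 2: x=[2.6563 5.3438] v=[-0.8750 0.8750]
Step 3: x=[2.3985 5.6016] v=[-1.0313 1.0313]
Step 4: x=[2.1661 5.8341] v=[-0.9298 0.9298]
Step 5: x=[2.0172 5.9831] v=[-0.5958 0.5958]
Step 6: x=[1.9890 6.0113] v=[-0.1129 0.1129]
Max displacement = 1.0110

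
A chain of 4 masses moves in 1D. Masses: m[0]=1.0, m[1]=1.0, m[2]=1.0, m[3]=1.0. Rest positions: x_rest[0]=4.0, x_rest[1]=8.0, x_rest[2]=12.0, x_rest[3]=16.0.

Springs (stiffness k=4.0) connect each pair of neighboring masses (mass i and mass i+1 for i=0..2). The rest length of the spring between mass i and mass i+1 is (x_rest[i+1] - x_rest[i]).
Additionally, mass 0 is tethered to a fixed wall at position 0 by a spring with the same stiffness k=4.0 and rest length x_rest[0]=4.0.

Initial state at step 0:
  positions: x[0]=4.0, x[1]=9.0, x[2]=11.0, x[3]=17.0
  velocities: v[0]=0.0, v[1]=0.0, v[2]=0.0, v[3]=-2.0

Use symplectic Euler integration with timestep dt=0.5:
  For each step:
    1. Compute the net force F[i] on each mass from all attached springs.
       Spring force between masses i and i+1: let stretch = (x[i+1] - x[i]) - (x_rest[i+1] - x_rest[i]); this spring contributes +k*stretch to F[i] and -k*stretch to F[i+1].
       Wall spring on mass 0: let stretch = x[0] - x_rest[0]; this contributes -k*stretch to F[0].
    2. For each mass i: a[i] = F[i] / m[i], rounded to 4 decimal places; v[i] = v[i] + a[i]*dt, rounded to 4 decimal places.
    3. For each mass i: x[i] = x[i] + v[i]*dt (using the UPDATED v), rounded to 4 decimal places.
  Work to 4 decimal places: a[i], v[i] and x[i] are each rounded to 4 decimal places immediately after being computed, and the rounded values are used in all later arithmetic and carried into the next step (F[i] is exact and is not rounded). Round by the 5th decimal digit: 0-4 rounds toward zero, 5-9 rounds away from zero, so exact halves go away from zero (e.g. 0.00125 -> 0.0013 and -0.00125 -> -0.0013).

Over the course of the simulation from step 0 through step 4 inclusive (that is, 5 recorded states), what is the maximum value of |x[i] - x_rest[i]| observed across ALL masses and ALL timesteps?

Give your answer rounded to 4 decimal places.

Answer: 3.0000

Derivation:
Step 0: x=[4.0000 9.0000 11.0000 17.0000] v=[0.0000 0.0000 0.0000 -2.0000]
Step 1: x=[5.0000 6.0000 15.0000 14.0000] v=[2.0000 -6.0000 8.0000 -6.0000]
Step 2: x=[2.0000 11.0000 9.0000 16.0000] v=[-6.0000 10.0000 -12.0000 4.0000]
Step 3: x=[6.0000 5.0000 12.0000 15.0000] v=[8.0000 -12.0000 6.0000 -2.0000]
Step 4: x=[3.0000 7.0000 11.0000 15.0000] v=[-6.0000 4.0000 -2.0000 0.0000]
Max displacement = 3.0000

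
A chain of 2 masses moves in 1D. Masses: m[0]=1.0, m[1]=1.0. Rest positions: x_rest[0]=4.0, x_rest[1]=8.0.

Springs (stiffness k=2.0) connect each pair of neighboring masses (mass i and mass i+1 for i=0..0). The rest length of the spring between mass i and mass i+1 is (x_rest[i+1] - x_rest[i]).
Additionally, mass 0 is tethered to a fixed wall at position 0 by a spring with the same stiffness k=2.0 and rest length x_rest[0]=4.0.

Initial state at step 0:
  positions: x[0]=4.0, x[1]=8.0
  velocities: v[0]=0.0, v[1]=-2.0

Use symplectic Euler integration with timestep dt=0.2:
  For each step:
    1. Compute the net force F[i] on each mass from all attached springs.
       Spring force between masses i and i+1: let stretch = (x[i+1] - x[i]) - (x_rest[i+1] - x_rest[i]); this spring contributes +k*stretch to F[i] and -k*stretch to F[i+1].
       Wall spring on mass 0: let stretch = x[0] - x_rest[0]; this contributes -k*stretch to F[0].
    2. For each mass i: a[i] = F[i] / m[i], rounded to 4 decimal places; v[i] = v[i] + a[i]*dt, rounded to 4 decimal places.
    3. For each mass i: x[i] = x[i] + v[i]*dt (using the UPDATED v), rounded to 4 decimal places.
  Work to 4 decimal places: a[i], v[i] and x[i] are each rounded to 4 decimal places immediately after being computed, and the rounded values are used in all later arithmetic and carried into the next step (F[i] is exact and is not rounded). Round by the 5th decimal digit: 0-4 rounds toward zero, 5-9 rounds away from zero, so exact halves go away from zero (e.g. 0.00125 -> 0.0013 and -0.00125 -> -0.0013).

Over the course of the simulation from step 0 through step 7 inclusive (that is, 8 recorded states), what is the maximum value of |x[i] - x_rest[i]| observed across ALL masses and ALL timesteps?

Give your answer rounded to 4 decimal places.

Step 0: x=[4.0000 8.0000] v=[0.0000 -2.0000]
Step 1: x=[4.0000 7.6000] v=[0.0000 -2.0000]
Step 2: x=[3.9680 7.2320] v=[-0.1600 -1.8400]
Step 3: x=[3.8797 6.9229] v=[-0.4416 -1.5456]
Step 4: x=[3.7245 6.6903] v=[-0.7762 -1.1629]
Step 5: x=[3.5086 6.5405] v=[-1.0797 -0.7492]
Step 6: x=[3.2545 6.4681] v=[-1.2704 -0.3620]
Step 7: x=[2.9971 6.4586] v=[-1.2868 -0.0474]
Max displacement = 1.5414

Answer: 1.5414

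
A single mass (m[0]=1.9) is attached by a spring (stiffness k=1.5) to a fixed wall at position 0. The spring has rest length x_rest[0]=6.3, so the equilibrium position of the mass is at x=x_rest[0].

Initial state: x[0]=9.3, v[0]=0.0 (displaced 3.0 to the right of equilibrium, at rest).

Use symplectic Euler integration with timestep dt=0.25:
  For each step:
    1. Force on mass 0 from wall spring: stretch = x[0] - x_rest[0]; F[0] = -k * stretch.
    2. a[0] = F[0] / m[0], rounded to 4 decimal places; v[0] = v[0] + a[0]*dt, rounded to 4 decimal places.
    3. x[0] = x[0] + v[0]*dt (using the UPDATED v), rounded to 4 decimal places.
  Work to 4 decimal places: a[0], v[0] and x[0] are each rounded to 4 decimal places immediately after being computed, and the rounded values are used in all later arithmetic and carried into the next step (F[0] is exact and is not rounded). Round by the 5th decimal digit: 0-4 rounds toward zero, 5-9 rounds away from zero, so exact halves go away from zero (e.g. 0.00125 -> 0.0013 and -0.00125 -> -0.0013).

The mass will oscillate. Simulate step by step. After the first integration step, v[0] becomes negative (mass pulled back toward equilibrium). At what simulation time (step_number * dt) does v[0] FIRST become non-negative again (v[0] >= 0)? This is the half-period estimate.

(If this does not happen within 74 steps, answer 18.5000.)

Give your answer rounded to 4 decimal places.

Step 0: x=[9.3000] v=[0.0000]
Step 1: x=[9.1520] v=[-0.5921]
Step 2: x=[8.8633] v=[-1.1550]
Step 3: x=[8.4481] v=[-1.6609]
Step 4: x=[7.9269] v=[-2.0849]
Step 5: x=[7.3254] v=[-2.4060]
Step 6: x=[6.6733] v=[-2.6084]
Step 7: x=[6.0028] v=[-2.6821]
Step 8: x=[5.3469] v=[-2.6235]
Step 9: x=[4.7381] v=[-2.4354]
Step 10: x=[4.2063] v=[-2.1271]
Step 11: x=[3.7778] v=[-1.7139]
Step 12: x=[3.4738] v=[-1.2161]
Step 13: x=[3.3092] v=[-0.6583]
Step 14: x=[3.2922] v=[-0.0680]
Step 15: x=[3.4236] v=[0.5257]
First v>=0 after going negative at step 15, time=3.7500

Answer: 3.7500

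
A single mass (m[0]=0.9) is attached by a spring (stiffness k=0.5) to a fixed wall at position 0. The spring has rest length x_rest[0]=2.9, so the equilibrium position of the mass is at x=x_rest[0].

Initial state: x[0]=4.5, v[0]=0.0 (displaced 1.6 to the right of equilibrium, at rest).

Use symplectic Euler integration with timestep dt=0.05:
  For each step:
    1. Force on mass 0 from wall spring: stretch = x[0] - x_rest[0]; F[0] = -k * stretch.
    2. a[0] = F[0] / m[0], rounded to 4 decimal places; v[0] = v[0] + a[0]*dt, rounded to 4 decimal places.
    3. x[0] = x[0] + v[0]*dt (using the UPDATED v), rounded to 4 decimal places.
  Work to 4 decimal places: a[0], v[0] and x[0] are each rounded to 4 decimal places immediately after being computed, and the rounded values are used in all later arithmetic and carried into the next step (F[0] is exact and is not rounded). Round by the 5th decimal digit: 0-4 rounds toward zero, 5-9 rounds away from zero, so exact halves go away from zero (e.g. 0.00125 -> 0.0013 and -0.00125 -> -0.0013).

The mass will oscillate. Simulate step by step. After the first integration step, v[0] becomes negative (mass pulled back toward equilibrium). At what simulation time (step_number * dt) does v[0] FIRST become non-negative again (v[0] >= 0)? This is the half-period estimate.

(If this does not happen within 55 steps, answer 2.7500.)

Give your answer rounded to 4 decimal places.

Answer: 2.7500

Derivation:
Step 0: x=[4.5000] v=[0.0000]
Step 1: x=[4.4978] v=[-0.0444]
Step 2: x=[4.4934] v=[-0.0888]
Step 3: x=[4.4867] v=[-0.1331]
Step 4: x=[4.4778] v=[-0.1772]
Step 5: x=[4.4668] v=[-0.2210]
Step 6: x=[4.4536] v=[-0.2645]
Step 7: x=[4.4382] v=[-0.3077]
Step 8: x=[4.4207] v=[-0.3504]
Step 9: x=[4.4011] v=[-0.3926]
Step 10: x=[4.3794] v=[-0.4343]
Step 11: x=[4.3556] v=[-0.4754]
Step 12: x=[4.3298] v=[-0.5158]
Step 13: x=[4.3020] v=[-0.5555]
Step 14: x=[4.2723] v=[-0.5944]
Step 15: x=[4.2407] v=[-0.6325]
Step 16: x=[4.2072] v=[-0.6697]
Step 17: x=[4.1719] v=[-0.7060]
Step 18: x=[4.1348] v=[-0.7413]
Step 19: x=[4.0960] v=[-0.7756]
Step 20: x=[4.0556] v=[-0.8088]
Step 21: x=[4.0136] v=[-0.8409]
Step 22: x=[3.9700] v=[-0.8718]
Step 23: x=[3.9249] v=[-0.9015]
Step 24: x=[3.8784] v=[-0.9300]
Step 25: x=[3.8305] v=[-0.9572]
Step 26: x=[3.7814] v=[-0.9830]
Step 27: x=[3.7310] v=[-1.0075]
Step 28: x=[3.6795] v=[-1.0306]
Step 29: x=[3.6269] v=[-1.0523]
Step 30: x=[3.5733] v=[-1.0725]
Step 31: x=[3.5187] v=[-1.0912]
Step 32: x=[3.4633] v=[-1.1084]
Step 33: x=[3.4071] v=[-1.1240]
Step 34: x=[3.3502] v=[-1.1381]
Step 35: x=[3.2927] v=[-1.1506]
Step 36: x=[3.2346] v=[-1.1615]
Step 37: x=[3.1761] v=[-1.1708]
Step 38: x=[3.1172] v=[-1.1785]
Step 39: x=[3.0580] v=[-1.1845]
Step 40: x=[2.9986] v=[-1.1889]
Step 41: x=[2.9390] v=[-1.1916]
Step 42: x=[2.8794] v=[-1.1927]
Step 43: x=[2.8198] v=[-1.1921]
Step 44: x=[2.7603] v=[-1.1899]
Step 45: x=[2.7010] v=[-1.1860]
Step 46: x=[2.6420] v=[-1.1805]
Step 47: x=[2.5833] v=[-1.1733]
Step 48: x=[2.5251] v=[-1.1645]
Step 49: x=[2.4674] v=[-1.1541]
Step 50: x=[2.4103] v=[-1.1421]
Step 51: x=[2.3539] v=[-1.1285]
Step 52: x=[2.2982] v=[-1.1133]
Step 53: x=[2.2434] v=[-1.0966]
Step 54: x=[2.1895] v=[-1.0784]
Step 55: x=[2.1366] v=[-1.0587]
v[0] did not become non-negative within 55 steps; using fallback time=2.7500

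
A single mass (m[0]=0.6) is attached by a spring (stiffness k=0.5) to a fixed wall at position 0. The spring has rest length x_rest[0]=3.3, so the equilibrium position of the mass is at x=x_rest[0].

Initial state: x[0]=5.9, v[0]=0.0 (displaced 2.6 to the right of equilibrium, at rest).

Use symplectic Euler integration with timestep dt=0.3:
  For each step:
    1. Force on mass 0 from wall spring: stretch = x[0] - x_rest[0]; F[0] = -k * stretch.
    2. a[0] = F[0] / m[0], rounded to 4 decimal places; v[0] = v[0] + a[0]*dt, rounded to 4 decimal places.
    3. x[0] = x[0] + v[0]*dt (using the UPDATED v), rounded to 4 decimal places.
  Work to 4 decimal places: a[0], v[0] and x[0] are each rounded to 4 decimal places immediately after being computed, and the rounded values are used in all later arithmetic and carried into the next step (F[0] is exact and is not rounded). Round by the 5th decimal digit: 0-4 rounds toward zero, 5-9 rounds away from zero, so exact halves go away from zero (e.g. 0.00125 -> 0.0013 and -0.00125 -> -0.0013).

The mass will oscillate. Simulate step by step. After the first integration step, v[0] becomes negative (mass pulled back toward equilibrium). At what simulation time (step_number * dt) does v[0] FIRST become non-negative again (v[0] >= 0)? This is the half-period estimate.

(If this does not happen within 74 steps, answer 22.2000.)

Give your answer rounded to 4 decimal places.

Answer: 3.6000

Derivation:
Step 0: x=[5.9000] v=[0.0000]
Step 1: x=[5.7050] v=[-0.6500]
Step 2: x=[5.3296] v=[-1.2513]
Step 3: x=[4.8020] v=[-1.7587]
Step 4: x=[4.1617] v=[-2.1342]
Step 5: x=[3.4568] v=[-2.3496]
Step 6: x=[2.7402] v=[-2.3888]
Step 7: x=[2.0655] v=[-2.2489]
Step 8: x=[1.4834] v=[-1.9403]
Step 9: x=[1.0375] v=[-1.4862]
Step 10: x=[0.7613] v=[-0.9206]
Step 11: x=[0.6755] v=[-0.2859]
Step 12: x=[0.7866] v=[0.3702]
First v>=0 after going negative at step 12, time=3.6000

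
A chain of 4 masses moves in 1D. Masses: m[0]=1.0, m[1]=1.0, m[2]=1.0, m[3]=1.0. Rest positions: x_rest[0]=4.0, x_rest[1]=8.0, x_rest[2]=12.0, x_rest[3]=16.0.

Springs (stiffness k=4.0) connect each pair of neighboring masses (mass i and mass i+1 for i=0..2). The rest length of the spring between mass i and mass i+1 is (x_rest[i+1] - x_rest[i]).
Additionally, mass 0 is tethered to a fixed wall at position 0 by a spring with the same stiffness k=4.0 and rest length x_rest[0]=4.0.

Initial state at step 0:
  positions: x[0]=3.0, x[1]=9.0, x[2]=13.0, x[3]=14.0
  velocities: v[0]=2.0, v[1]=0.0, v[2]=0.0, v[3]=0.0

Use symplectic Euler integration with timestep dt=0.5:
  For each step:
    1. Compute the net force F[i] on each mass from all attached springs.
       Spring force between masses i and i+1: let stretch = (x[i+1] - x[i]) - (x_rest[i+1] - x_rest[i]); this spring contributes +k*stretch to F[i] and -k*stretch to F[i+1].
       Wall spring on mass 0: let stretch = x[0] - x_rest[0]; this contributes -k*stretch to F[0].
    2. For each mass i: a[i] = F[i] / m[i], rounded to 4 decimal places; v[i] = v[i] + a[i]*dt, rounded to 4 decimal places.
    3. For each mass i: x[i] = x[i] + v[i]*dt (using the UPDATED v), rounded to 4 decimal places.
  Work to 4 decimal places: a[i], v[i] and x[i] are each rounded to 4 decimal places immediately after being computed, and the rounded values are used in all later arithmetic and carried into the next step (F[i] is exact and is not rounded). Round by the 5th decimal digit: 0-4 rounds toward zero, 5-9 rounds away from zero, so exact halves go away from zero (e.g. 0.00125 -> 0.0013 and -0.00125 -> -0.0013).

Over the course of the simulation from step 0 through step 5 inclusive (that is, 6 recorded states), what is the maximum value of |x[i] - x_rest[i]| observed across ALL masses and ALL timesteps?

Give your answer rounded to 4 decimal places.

Answer: 3.0000

Derivation:
Step 0: x=[3.0000 9.0000 13.0000 14.0000] v=[2.0000 0.0000 0.0000 0.0000]
Step 1: x=[7.0000 7.0000 10.0000 17.0000] v=[8.0000 -4.0000 -6.0000 6.0000]
Step 2: x=[4.0000 8.0000 11.0000 17.0000] v=[-6.0000 2.0000 2.0000 0.0000]
Step 3: x=[1.0000 8.0000 15.0000 15.0000] v=[-6.0000 0.0000 8.0000 -4.0000]
Step 4: x=[4.0000 8.0000 12.0000 17.0000] v=[6.0000 0.0000 -6.0000 4.0000]
Step 5: x=[7.0000 8.0000 10.0000 18.0000] v=[6.0000 0.0000 -4.0000 2.0000]
Max displacement = 3.0000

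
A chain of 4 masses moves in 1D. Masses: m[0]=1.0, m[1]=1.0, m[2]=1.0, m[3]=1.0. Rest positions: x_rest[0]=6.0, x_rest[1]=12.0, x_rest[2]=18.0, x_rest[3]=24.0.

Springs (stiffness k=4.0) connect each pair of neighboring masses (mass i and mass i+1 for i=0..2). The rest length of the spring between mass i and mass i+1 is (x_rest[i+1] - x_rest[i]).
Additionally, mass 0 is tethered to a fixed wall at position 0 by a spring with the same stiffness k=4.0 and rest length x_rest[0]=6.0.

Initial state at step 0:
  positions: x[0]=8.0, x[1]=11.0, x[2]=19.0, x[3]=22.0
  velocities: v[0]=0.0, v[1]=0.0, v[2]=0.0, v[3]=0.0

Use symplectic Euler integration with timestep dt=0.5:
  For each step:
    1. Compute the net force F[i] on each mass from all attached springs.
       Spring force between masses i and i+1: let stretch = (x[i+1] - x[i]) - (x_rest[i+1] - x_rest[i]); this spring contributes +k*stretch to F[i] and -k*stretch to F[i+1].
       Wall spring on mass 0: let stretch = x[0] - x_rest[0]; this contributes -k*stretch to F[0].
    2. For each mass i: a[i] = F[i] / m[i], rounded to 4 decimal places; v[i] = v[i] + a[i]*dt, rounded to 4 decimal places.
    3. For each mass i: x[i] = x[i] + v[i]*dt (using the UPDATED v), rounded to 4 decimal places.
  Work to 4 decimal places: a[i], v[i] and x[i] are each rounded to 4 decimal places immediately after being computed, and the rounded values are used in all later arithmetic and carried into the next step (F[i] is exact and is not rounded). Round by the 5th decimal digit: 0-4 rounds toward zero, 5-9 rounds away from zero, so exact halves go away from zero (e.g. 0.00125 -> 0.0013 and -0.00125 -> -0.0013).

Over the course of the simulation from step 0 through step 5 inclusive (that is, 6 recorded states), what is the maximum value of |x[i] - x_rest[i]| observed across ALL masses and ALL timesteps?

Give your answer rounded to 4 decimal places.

Answer: 6.0000

Derivation:
Step 0: x=[8.0000 11.0000 19.0000 22.0000] v=[0.0000 0.0000 0.0000 0.0000]
Step 1: x=[3.0000 16.0000 14.0000 25.0000] v=[-10.0000 10.0000 -10.0000 6.0000]
Step 2: x=[8.0000 6.0000 22.0000 23.0000] v=[10.0000 -20.0000 16.0000 -4.0000]
Step 3: x=[3.0000 14.0000 15.0000 26.0000] v=[-10.0000 16.0000 -14.0000 6.0000]
Step 4: x=[6.0000 12.0000 18.0000 24.0000] v=[6.0000 -4.0000 6.0000 -4.0000]
Step 5: x=[9.0000 10.0000 21.0000 22.0000] v=[6.0000 -4.0000 6.0000 -4.0000]
Max displacement = 6.0000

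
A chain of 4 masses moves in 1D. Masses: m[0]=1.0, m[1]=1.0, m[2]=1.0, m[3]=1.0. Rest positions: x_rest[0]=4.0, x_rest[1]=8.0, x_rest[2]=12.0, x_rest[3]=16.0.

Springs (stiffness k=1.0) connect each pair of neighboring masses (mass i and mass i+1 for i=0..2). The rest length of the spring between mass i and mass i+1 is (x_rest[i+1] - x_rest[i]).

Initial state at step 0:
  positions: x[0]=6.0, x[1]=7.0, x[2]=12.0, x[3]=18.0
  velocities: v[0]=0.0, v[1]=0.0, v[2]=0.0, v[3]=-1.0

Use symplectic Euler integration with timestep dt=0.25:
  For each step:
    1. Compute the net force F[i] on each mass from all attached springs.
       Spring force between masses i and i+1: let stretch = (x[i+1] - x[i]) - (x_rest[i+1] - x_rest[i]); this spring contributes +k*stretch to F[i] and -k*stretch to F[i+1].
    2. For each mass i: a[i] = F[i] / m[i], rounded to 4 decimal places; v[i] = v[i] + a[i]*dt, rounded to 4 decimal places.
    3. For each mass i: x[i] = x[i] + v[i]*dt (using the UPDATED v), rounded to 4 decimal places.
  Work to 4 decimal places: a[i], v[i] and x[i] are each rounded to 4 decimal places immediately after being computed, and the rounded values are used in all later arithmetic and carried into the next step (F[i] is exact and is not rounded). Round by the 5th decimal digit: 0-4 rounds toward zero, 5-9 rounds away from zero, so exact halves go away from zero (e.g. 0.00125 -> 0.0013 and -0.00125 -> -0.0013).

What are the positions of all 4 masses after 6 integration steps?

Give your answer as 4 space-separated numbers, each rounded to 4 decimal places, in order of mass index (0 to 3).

Step 0: x=[6.0000 7.0000 12.0000 18.0000] v=[0.0000 0.0000 0.0000 -1.0000]
Step 1: x=[5.8125 7.2500 12.0625 17.6250] v=[-0.7500 1.0000 0.2500 -1.5000]
Step 2: x=[5.4649 7.7110 12.1719 17.1524] v=[-1.3906 1.8438 0.4375 -1.8906]
Step 3: x=[5.0076 8.3104 12.3138 16.6185] v=[-1.8291 2.3975 0.5674 -2.1357]
Step 4: x=[4.5068 8.9536 12.4745 16.0655] v=[-2.0034 2.5727 0.6427 -2.2119]
Step 5: x=[4.0339 9.5389 12.6396 15.5381] v=[-1.8917 2.3412 0.6602 -2.1097]
Step 6: x=[3.6550 9.9739 12.7920 15.0795] v=[-1.5155 1.7401 0.6097 -1.8343]

Answer: 3.6550 9.9739 12.7920 15.0795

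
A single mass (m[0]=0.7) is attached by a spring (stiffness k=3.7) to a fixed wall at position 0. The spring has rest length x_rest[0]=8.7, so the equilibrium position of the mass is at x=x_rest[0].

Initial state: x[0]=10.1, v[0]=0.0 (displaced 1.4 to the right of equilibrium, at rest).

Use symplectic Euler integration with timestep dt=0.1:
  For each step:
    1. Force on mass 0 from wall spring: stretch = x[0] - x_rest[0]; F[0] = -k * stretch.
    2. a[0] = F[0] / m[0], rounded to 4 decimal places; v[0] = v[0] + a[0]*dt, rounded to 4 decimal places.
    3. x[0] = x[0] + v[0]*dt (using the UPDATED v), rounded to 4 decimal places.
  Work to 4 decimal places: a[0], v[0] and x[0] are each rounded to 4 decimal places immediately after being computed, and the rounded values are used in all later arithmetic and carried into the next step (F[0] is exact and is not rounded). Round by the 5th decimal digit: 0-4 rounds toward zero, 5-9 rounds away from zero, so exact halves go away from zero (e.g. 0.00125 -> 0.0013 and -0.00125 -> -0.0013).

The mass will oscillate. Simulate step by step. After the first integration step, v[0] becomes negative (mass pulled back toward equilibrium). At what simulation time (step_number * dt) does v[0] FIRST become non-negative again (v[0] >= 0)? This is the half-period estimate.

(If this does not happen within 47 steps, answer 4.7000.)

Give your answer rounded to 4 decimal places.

Step 0: x=[10.1000] v=[0.0000]
Step 1: x=[10.0260] v=[-0.7400]
Step 2: x=[9.8819] v=[-1.4409]
Step 3: x=[9.6753] v=[-2.0656]
Step 4: x=[9.4172] v=[-2.5811]
Step 5: x=[9.1212] v=[-2.9602]
Step 6: x=[8.8029] v=[-3.1828]
Step 7: x=[8.4792] v=[-3.2372]
Step 8: x=[8.1672] v=[-3.1205]
Step 9: x=[7.8833] v=[-2.8389]
Step 10: x=[7.6426] v=[-2.4072]
Step 11: x=[7.4578] v=[-1.8483]
Step 12: x=[7.3386] v=[-1.1917]
Step 13: x=[7.2914] v=[-0.4721]
Step 14: x=[7.3187] v=[0.2725]
First v>=0 after going negative at step 14, time=1.4000

Answer: 1.4000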